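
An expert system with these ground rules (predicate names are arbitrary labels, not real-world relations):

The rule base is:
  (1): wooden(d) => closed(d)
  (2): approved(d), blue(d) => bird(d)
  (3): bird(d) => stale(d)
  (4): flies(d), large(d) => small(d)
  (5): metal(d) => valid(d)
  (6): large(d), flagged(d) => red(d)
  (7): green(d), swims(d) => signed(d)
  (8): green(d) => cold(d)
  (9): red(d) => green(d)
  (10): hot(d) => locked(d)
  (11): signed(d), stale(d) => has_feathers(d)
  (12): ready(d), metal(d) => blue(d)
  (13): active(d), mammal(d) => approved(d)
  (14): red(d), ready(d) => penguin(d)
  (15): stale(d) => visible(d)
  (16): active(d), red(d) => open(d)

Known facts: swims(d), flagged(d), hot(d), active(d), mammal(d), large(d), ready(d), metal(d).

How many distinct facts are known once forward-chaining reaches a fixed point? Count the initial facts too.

Round 1: (5) [metal(d) => valid(d)]; (6) [large(d), flagged(d) => red(d)]; (10) [hot(d) => locked(d)]; (12) [ready(d), metal(d) => blue(d)]; (13) [active(d), mammal(d) => approved(d)]. New: valid(d), red(d), locked(d), blue(d), approved(d).
Round 2: (2) [approved(d), blue(d) => bird(d)]; (9) [red(d) => green(d)]; (14) [red(d), ready(d) => penguin(d)]; (16) [active(d), red(d) => open(d)]. New: bird(d), green(d), penguin(d), open(d).
Round 3: (3) [bird(d) => stale(d)]; (7) [green(d), swims(d) => signed(d)]; (8) [green(d) => cold(d)]. New: stale(d), signed(d), cold(d).
Round 4: (11) [signed(d), stale(d) => has_feathers(d)]; (15) [stale(d) => visible(d)]. New: has_feathers(d), visible(d).
Closure: {active(d), approved(d), bird(d), blue(d), cold(d), flagged(d), green(d), has_feathers(d), hot(d), large(d), locked(d), mammal(d), metal(d), open(d), penguin(d), ready(d), red(d), signed(d), stale(d), swims(d), valid(d), visible(d)} — 22 facts.

22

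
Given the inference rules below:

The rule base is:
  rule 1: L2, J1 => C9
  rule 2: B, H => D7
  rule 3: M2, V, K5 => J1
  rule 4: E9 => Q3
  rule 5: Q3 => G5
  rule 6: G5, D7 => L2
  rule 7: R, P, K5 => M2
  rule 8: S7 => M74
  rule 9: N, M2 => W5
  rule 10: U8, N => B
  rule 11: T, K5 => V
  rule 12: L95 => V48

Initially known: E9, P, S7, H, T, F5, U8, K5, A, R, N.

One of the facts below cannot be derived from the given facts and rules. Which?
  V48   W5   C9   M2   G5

Round 1 — rule 4, rule 7, rule 8, rule 10, rule 11, derive Q3, M2, M74, B, V.
Round 2 — rule 2, rule 3, rule 5, rule 9, derive D7, J1, G5, W5.
Round 3 — rule 6, derive L2.
Round 4 — rule 1, derive C9.
Derived: G5 (round 2), M2 (round 1), C9 (round 4), W5 (round 2). V48 never appears in any round.

V48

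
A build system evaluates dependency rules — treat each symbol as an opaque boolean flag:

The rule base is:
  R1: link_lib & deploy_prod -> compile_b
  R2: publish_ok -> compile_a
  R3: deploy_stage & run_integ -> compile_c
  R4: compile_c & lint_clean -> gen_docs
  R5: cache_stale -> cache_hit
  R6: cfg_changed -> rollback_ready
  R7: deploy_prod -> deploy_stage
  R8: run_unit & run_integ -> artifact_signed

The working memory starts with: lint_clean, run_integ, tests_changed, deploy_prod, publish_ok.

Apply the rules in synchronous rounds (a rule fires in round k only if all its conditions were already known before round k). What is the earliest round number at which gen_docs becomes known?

Round 1: R2 [publish_ok -> compile_a]; R7 [deploy_prod -> deploy_stage]. Adds compile_a, deploy_stage.
Round 2: R3 [deploy_stage & run_integ -> compile_c]. Adds compile_c.
Round 3: R4 [compile_c & lint_clean -> gen_docs]. Adds gen_docs.
gen_docs first appears in round 3.

3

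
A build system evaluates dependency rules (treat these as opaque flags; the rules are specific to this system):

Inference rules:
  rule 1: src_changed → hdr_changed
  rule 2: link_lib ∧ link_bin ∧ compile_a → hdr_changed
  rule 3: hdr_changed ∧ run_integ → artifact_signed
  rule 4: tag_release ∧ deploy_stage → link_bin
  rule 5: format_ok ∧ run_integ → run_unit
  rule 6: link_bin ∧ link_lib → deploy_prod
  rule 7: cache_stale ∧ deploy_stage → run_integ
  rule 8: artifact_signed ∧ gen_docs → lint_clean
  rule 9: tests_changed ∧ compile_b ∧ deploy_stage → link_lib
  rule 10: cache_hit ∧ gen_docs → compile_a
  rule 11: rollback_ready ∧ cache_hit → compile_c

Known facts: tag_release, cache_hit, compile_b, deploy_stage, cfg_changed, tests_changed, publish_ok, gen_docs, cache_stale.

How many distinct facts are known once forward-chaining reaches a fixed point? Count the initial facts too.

17

Round 1: rule 4 [tag_release ∧ deploy_stage → link_bin]; rule 7 [cache_stale ∧ deploy_stage → run_integ]; rule 9 [tests_changed ∧ compile_b ∧ deploy_stage → link_lib]; rule 10 [cache_hit ∧ gen_docs → compile_a]. Adds link_bin, run_integ, link_lib, compile_a.
Round 2: rule 2 [link_lib ∧ link_bin ∧ compile_a → hdr_changed]; rule 6 [link_bin ∧ link_lib → deploy_prod]. Adds hdr_changed, deploy_prod.
Round 3: rule 3 [hdr_changed ∧ run_integ → artifact_signed]. Adds artifact_signed.
Round 4: rule 8 [artifact_signed ∧ gen_docs → lint_clean]. Adds lint_clean.
Closure: {artifact_signed, cache_hit, cache_stale, cfg_changed, compile_a, compile_b, deploy_prod, deploy_stage, gen_docs, hdr_changed, link_bin, link_lib, lint_clean, publish_ok, run_integ, tag_release, tests_changed} — 17 facts.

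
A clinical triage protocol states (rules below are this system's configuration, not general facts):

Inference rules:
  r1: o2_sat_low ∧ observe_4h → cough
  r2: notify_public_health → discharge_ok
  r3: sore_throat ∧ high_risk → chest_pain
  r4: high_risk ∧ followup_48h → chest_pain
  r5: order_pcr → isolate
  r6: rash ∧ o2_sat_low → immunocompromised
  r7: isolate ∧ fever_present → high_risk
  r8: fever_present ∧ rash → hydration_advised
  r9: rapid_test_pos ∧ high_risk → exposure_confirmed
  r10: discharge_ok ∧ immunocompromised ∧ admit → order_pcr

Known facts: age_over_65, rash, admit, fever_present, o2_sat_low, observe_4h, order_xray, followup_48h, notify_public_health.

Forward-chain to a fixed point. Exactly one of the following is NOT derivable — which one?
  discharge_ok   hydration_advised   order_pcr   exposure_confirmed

Round 1: r1 [o2_sat_low ∧ observe_4h → cough]; r2 [notify_public_health → discharge_ok]; r6 [rash ∧ o2_sat_low → immunocompromised]; r8 [fever_present ∧ rash → hydration_advised]. New: cough, discharge_ok, immunocompromised, hydration_advised.
Round 2: r10 [discharge_ok ∧ immunocompromised ∧ admit → order_pcr]. New: order_pcr.
Round 3: r5 [order_pcr → isolate]. New: isolate.
Round 4: r7 [isolate ∧ fever_present → high_risk]. New: high_risk.
Round 5: r4 [high_risk ∧ followup_48h → chest_pain]. New: chest_pain.
Derived: hydration_advised (round 1), discharge_ok (round 1), order_pcr (round 2). exposure_confirmed never appears in any round.

exposure_confirmed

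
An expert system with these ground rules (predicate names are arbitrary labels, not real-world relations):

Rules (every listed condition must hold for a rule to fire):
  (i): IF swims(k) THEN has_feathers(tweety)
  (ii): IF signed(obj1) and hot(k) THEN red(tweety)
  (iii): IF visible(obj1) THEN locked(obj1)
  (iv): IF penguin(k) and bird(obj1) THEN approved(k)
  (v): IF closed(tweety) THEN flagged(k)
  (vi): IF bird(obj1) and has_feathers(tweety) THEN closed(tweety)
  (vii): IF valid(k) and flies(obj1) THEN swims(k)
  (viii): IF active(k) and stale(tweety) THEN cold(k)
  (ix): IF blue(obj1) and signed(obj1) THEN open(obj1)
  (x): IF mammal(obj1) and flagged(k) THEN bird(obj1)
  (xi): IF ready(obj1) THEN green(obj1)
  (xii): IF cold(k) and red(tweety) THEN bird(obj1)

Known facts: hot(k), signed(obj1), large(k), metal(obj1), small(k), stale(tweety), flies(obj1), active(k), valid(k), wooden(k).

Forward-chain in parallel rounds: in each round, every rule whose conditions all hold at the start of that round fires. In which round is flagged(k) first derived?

[1] (ii) [IF signed(obj1) and hot(k) THEN red(tweety)]; (vii) [IF valid(k) and flies(obj1) THEN swims(k)]; (viii) [IF active(k) and stale(tweety) THEN cold(k)]. ⇒ new: red(tweety), swims(k), cold(k).
[2] (i) [IF swims(k) THEN has_feathers(tweety)]; (xii) [IF cold(k) and red(tweety) THEN bird(obj1)]. ⇒ new: has_feathers(tweety), bird(obj1).
[3] (vi) [IF bird(obj1) and has_feathers(tweety) THEN closed(tweety)]. ⇒ new: closed(tweety).
[4] (v) [IF closed(tweety) THEN flagged(k)]. ⇒ new: flagged(k).
flagged(k) first appears in round 4.

4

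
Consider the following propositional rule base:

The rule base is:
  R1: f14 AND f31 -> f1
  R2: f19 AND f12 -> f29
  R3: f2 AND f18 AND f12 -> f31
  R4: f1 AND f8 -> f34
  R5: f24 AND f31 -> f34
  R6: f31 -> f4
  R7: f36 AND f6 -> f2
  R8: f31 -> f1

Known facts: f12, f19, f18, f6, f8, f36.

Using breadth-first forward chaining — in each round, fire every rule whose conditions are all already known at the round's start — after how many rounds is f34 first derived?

Round 1 fires R2, R7, giving f29, f2.
Round 2 fires R3, giving f31.
Round 3 fires R6, R8, giving f4, f1.
Round 4 fires R4, giving f34.
f34 first appears in round 4.

4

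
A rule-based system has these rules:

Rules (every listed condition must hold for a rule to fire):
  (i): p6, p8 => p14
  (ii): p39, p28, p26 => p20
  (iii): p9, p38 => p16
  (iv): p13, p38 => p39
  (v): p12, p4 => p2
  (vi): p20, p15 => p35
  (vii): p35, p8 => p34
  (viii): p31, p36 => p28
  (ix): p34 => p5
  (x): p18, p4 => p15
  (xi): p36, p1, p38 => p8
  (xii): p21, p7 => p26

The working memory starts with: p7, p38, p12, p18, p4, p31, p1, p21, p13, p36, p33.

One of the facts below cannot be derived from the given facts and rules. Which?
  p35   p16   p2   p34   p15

Round 1: (iv) [p13, p38 => p39]; (v) [p12, p4 => p2]; (viii) [p31, p36 => p28]; (x) [p18, p4 => p15]; (xi) [p36, p1, p38 => p8]; (xii) [p21, p7 => p26]. New: p39, p2, p28, p15, p8, p26.
Round 2: (ii) [p39, p28, p26 => p20]. New: p20.
Round 3: (vi) [p20, p15 => p35]. New: p35.
Round 4: (vii) [p35, p8 => p34]. New: p34.
Round 5: (ix) [p34 => p5]. New: p5.
Derived: p35 (round 3), p15 (round 1), p2 (round 1), p34 (round 4). p16 never appears in any round.

p16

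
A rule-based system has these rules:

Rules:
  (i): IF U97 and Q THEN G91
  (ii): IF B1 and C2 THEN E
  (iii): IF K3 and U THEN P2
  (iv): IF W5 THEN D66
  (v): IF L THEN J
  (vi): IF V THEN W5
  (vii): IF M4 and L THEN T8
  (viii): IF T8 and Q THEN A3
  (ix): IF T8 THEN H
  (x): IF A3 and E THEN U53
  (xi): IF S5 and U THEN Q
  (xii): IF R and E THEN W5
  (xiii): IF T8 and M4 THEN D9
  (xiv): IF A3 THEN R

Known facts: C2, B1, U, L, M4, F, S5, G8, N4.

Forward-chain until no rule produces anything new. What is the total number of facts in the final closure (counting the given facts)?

20

Round 1 fires (ii), (v), (vii), (xi), giving E, J, T8, Q.
Round 2 fires (viii), (ix), (xiii), giving A3, H, D9.
Round 3 fires (x), (xiv), giving U53, R.
Round 4 fires (xii), giving W5.
Round 5 fires (iv), giving D66.
Closure: {A3, B1, C2, D66, D9, E, F, G8, H, J, L, M4, N4, Q, R, S5, T8, U, U53, W5} — 20 facts.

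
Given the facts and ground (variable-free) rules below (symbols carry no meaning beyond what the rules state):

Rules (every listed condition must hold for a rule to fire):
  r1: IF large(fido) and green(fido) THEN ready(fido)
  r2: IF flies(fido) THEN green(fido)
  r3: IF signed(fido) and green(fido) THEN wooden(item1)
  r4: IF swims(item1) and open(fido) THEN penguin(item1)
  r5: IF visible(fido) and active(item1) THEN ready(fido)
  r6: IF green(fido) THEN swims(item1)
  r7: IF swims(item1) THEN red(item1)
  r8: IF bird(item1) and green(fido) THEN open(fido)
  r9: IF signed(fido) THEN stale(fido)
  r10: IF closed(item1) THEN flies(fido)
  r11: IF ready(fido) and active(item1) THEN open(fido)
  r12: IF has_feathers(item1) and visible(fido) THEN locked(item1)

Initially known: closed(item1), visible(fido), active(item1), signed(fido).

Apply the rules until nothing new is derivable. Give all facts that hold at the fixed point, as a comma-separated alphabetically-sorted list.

Round 1: r5 [IF visible(fido) and active(item1) THEN ready(fido)]; r9 [IF signed(fido) THEN stale(fido)]; r10 [IF closed(item1) THEN flies(fido)]. New: ready(fido), stale(fido), flies(fido).
Round 2: r2 [IF flies(fido) THEN green(fido)]; r11 [IF ready(fido) and active(item1) THEN open(fido)]. New: green(fido), open(fido).
Round 3: r3 [IF signed(fido) and green(fido) THEN wooden(item1)]; r6 [IF green(fido) THEN swims(item1)]. New: wooden(item1), swims(item1).
Round 4: r4 [IF swims(item1) and open(fido) THEN penguin(item1)]; r7 [IF swims(item1) THEN red(item1)]. New: penguin(item1), red(item1).

active(item1), closed(item1), flies(fido), green(fido), open(fido), penguin(item1), ready(fido), red(item1), signed(fido), stale(fido), swims(item1), visible(fido), wooden(item1)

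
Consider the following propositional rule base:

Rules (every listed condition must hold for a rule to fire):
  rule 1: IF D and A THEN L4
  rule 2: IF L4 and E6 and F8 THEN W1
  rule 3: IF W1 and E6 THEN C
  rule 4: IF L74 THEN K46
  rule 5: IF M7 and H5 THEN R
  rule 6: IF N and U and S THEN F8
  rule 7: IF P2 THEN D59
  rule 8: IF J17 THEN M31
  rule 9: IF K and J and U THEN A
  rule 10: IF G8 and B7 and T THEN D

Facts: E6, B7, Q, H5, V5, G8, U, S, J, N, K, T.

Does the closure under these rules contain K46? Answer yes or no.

no

Round 1 — rule 6, rule 9, rule 10, derive F8, A, D.
Round 2 — rule 1, derive L4.
Round 3 — rule 2, derive W1.
Round 4 — rule 3, derive C.
Fixed point reached. K46 is concluded only by rule 4; rule 4 needs L74 (never derived).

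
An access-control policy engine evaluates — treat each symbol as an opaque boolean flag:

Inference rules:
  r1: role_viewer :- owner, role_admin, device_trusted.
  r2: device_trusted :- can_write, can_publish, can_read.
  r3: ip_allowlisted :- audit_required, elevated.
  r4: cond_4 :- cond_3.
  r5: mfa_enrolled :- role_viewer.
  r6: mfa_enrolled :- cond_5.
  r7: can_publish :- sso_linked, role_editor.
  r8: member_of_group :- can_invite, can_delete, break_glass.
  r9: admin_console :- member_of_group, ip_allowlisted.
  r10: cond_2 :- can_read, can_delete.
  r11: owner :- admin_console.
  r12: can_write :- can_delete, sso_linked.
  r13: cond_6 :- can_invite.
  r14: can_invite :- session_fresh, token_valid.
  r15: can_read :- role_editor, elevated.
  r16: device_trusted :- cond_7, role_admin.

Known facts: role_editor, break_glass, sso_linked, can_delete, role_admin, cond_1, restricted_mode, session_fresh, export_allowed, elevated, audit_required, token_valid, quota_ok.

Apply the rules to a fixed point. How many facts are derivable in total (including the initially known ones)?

26

Round 1 fires r3, r7, r12, r14, r15, giving ip_allowlisted, can_publish, can_write, can_invite, can_read.
Round 2 fires r2, r8, r10, r13, giving device_trusted, member_of_group, cond_2, cond_6.
Round 3 fires r9, giving admin_console.
Round 4 fires r11, giving owner.
Round 5 fires r1, giving role_viewer.
Round 6 fires r5, giving mfa_enrolled.
Closure: {admin_console, audit_required, break_glass, can_delete, can_invite, can_publish, can_read, can_write, cond_1, cond_2, cond_6, device_trusted, elevated, export_allowed, ip_allowlisted, member_of_group, mfa_enrolled, owner, quota_ok, restricted_mode, role_admin, role_editor, role_viewer, session_fresh, sso_linked, token_valid} — 26 facts.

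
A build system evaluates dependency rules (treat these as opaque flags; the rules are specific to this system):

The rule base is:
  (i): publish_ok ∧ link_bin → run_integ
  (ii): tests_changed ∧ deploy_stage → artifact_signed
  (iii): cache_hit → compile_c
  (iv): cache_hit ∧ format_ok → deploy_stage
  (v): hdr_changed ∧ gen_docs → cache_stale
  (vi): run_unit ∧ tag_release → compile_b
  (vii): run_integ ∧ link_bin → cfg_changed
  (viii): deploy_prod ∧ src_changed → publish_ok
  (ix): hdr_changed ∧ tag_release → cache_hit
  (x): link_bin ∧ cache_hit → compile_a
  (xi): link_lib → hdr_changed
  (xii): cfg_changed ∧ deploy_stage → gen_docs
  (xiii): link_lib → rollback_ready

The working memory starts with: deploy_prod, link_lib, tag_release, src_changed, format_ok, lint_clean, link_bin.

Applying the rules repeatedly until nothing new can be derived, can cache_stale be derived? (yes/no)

[1] (viii) [deploy_prod ∧ src_changed → publish_ok]; (xi) [link_lib → hdr_changed]; (xiii) [link_lib → rollback_ready]. ⇒ new: publish_ok, hdr_changed, rollback_ready.
[2] (i) [publish_ok ∧ link_bin → run_integ]; (ix) [hdr_changed ∧ tag_release → cache_hit]. ⇒ new: run_integ, cache_hit.
[3] (iii) [cache_hit → compile_c]; (iv) [cache_hit ∧ format_ok → deploy_stage]; (vii) [run_integ ∧ link_bin → cfg_changed]; (x) [link_bin ∧ cache_hit → compile_a]. ⇒ new: compile_c, deploy_stage, cfg_changed, compile_a.
[4] (xii) [cfg_changed ∧ deploy_stage → gen_docs]. ⇒ new: gen_docs.
[5] (v) [hdr_changed ∧ gen_docs → cache_stale]. ⇒ new: cache_stale.
cache_stale appears in round 5, so it is derivable.

yes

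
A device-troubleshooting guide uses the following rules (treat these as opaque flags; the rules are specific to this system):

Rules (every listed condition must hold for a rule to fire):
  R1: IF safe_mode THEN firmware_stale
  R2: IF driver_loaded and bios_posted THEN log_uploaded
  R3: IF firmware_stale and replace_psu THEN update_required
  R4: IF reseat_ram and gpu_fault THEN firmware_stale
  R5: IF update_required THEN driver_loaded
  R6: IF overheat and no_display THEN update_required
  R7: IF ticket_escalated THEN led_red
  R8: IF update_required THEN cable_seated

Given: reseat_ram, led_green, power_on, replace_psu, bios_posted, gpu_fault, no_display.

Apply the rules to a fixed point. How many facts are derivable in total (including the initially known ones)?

Round 1: R4 [IF reseat_ram and gpu_fault THEN firmware_stale]. New: firmware_stale.
Round 2: R3 [IF firmware_stale and replace_psu THEN update_required]. New: update_required.
Round 3: R5 [IF update_required THEN driver_loaded]; R8 [IF update_required THEN cable_seated]. New: driver_loaded, cable_seated.
Round 4: R2 [IF driver_loaded and bios_posted THEN log_uploaded]. New: log_uploaded.
Closure: {bios_posted, cable_seated, driver_loaded, firmware_stale, gpu_fault, led_green, log_uploaded, no_display, power_on, replace_psu, reseat_ram, update_required} — 12 facts.

12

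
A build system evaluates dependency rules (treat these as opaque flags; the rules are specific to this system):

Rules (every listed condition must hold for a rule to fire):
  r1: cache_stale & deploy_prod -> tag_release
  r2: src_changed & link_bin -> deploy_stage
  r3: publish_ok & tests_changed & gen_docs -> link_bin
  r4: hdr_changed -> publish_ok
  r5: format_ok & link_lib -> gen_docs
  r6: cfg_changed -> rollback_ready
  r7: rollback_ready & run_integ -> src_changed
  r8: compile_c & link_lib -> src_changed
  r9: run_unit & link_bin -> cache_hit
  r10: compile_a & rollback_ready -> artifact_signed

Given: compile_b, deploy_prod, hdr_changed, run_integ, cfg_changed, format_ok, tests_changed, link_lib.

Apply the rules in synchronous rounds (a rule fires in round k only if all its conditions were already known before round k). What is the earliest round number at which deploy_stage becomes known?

3

Round 1 — r4, r5, r6, derive publish_ok, gen_docs, rollback_ready.
Round 2 — r3, r7, derive link_bin, src_changed.
Round 3 — r2, derive deploy_stage.
deploy_stage first appears in round 3.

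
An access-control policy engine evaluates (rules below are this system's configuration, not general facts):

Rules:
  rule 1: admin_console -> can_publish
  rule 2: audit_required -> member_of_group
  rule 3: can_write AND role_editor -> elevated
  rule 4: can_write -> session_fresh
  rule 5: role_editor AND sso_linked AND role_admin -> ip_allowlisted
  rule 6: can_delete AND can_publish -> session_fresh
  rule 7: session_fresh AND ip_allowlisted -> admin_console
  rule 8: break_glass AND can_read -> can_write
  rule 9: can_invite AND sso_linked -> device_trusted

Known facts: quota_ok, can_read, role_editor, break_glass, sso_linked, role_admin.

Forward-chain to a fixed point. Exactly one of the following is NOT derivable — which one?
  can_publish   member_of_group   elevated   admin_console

member_of_group

Round 1: rule 5 [role_editor AND sso_linked AND role_admin -> ip_allowlisted]; rule 8 [break_glass AND can_read -> can_write]. New: ip_allowlisted, can_write.
Round 2: rule 3 [can_write AND role_editor -> elevated]; rule 4 [can_write -> session_fresh]. New: elevated, session_fresh.
Round 3: rule 7 [session_fresh AND ip_allowlisted -> admin_console]. New: admin_console.
Round 4: rule 1 [admin_console -> can_publish]. New: can_publish.
Derived: can_publish (round 4), elevated (round 2), admin_console (round 3). member_of_group never appears in any round.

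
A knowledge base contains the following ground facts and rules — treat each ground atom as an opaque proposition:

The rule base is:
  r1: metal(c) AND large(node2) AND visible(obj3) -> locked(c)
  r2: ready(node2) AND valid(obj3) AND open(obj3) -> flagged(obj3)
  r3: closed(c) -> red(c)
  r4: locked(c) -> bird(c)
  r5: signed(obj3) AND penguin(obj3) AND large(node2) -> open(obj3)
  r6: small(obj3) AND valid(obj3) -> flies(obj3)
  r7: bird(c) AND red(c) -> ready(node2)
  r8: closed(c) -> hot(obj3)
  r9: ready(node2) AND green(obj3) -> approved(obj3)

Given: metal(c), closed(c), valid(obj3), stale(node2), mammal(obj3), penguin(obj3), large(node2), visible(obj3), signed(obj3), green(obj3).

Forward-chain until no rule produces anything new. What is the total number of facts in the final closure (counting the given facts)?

18

[1] r1 [metal(c) AND large(node2) AND visible(obj3) -> locked(c)]; r3 [closed(c) -> red(c)]; r5 [signed(obj3) AND penguin(obj3) AND large(node2) -> open(obj3)]; r8 [closed(c) -> hot(obj3)]. ⇒ new: locked(c), red(c), open(obj3), hot(obj3).
[2] r4 [locked(c) -> bird(c)]. ⇒ new: bird(c).
[3] r7 [bird(c) AND red(c) -> ready(node2)]. ⇒ new: ready(node2).
[4] r2 [ready(node2) AND valid(obj3) AND open(obj3) -> flagged(obj3)]; r9 [ready(node2) AND green(obj3) -> approved(obj3)]. ⇒ new: flagged(obj3), approved(obj3).
Closure: {approved(obj3), bird(c), closed(c), flagged(obj3), green(obj3), hot(obj3), large(node2), locked(c), mammal(obj3), metal(c), open(obj3), penguin(obj3), ready(node2), red(c), signed(obj3), stale(node2), valid(obj3), visible(obj3)} — 18 facts.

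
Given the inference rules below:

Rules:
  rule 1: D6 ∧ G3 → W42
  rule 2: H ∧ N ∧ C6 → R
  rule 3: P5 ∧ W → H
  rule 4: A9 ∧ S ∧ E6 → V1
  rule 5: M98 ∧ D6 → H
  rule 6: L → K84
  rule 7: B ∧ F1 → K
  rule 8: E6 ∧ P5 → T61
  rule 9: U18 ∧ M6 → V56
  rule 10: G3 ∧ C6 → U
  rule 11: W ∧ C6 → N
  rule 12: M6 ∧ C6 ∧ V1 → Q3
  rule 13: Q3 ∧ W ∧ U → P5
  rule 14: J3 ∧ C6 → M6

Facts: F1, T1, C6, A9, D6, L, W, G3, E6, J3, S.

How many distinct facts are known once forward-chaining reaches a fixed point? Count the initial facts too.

Round 1: rule 1 [D6 ∧ G3 → W42]; rule 4 [A9 ∧ S ∧ E6 → V1]; rule 6 [L → K84]; rule 10 [G3 ∧ C6 → U]; rule 11 [W ∧ C6 → N]; rule 14 [J3 ∧ C6 → M6]. Adds W42, V1, K84, U, N, M6.
Round 2: rule 12 [M6 ∧ C6 ∧ V1 → Q3]. Adds Q3.
Round 3: rule 13 [Q3 ∧ W ∧ U → P5]. Adds P5.
Round 4: rule 3 [P5 ∧ W → H]; rule 8 [E6 ∧ P5 → T61]. Adds H, T61.
Round 5: rule 2 [H ∧ N ∧ C6 → R]. Adds R.
Closure: {A9, C6, D6, E6, F1, G3, H, J3, K84, L, M6, N, P5, Q3, R, S, T1, T61, U, V1, W, W42} — 22 facts.

22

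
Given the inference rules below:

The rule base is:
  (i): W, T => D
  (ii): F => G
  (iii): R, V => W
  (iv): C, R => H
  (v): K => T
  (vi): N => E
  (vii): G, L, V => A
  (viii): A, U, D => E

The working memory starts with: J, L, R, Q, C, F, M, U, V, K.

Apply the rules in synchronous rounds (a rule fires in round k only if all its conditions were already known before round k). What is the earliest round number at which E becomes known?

[1] (ii) [F => G]; (iii) [R, V => W]; (iv) [C, R => H]; (v) [K => T]. ⇒ new: G, W, H, T.
[2] (i) [W, T => D]; (vii) [G, L, V => A]. ⇒ new: D, A.
[3] (viii) [A, U, D => E]. ⇒ new: E.
E first appears in round 3.

3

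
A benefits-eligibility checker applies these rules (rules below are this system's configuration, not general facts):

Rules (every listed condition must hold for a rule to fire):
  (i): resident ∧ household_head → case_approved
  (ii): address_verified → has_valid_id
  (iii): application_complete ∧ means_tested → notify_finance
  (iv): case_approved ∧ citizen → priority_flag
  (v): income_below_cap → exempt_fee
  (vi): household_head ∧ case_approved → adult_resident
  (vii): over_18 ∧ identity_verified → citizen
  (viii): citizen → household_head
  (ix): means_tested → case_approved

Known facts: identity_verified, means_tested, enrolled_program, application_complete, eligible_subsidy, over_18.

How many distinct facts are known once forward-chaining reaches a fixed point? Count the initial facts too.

12

[1] (iii) [application_complete ∧ means_tested → notify_finance]; (vii) [over_18 ∧ identity_verified → citizen]; (ix) [means_tested → case_approved]. ⇒ new: notify_finance, citizen, case_approved.
[2] (iv) [case_approved ∧ citizen → priority_flag]; (viii) [citizen → household_head]. ⇒ new: priority_flag, household_head.
[3] (vi) [household_head ∧ case_approved → adult_resident]. ⇒ new: adult_resident.
Closure: {adult_resident, application_complete, case_approved, citizen, eligible_subsidy, enrolled_program, household_head, identity_verified, means_tested, notify_finance, over_18, priority_flag} — 12 facts.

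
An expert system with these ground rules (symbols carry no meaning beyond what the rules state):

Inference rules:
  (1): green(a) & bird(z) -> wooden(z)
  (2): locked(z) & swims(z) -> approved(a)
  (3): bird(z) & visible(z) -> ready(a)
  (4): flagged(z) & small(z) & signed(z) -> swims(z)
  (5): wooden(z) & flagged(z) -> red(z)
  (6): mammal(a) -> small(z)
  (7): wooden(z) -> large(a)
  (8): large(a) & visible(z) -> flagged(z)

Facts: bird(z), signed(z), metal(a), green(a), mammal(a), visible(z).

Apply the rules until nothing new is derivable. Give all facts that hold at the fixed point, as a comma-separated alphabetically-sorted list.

Round 1 fires (1), (3), (6), giving wooden(z), ready(a), small(z).
Round 2 fires (7), giving large(a).
Round 3 fires (8), giving flagged(z).
Round 4 fires (4), (5), giving swims(z), red(z).

bird(z), flagged(z), green(a), large(a), mammal(a), metal(a), ready(a), red(z), signed(z), small(z), swims(z), visible(z), wooden(z)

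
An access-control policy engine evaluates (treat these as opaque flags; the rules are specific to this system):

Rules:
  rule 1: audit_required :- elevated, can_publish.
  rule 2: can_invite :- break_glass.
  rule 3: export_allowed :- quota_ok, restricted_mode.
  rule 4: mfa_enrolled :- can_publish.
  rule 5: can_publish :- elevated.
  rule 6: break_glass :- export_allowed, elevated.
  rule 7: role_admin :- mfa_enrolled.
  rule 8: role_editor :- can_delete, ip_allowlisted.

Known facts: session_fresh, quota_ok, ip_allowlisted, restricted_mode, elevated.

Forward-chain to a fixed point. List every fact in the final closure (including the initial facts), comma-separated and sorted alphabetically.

audit_required, break_glass, can_invite, can_publish, elevated, export_allowed, ip_allowlisted, mfa_enrolled, quota_ok, restricted_mode, role_admin, session_fresh

Round 1: rule 3 [export_allowed :- quota_ok, restricted_mode.]; rule 5 [can_publish :- elevated.]. Adds export_allowed, can_publish.
Round 2: rule 1 [audit_required :- elevated, can_publish.]; rule 4 [mfa_enrolled :- can_publish.]; rule 6 [break_glass :- export_allowed, elevated.]. Adds audit_required, mfa_enrolled, break_glass.
Round 3: rule 2 [can_invite :- break_glass.]; rule 7 [role_admin :- mfa_enrolled.]. Adds can_invite, role_admin.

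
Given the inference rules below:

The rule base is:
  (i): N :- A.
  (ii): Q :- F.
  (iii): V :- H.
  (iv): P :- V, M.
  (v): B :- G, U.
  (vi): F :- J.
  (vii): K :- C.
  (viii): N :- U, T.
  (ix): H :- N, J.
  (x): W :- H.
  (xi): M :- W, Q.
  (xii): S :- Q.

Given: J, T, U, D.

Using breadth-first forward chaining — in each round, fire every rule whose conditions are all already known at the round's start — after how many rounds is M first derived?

Round 1 fires (vi), (viii), giving F, N.
Round 2 fires (ii), (ix), giving Q, H.
Round 3 fires (iii), (x), (xii), giving V, W, S.
Round 4 fires (xi), giving M.
M first appears in round 4.

4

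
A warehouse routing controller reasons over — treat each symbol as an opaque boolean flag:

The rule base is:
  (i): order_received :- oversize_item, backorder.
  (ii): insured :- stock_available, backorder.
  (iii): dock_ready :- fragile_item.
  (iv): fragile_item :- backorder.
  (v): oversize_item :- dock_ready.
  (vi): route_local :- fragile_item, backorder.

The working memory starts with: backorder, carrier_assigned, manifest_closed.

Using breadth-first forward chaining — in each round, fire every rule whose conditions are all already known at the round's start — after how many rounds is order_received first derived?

Round 1: (iv) [fragile_item :- backorder.]. New: fragile_item.
Round 2: (iii) [dock_ready :- fragile_item.]; (vi) [route_local :- fragile_item, backorder.]. New: dock_ready, route_local.
Round 3: (v) [oversize_item :- dock_ready.]. New: oversize_item.
Round 4: (i) [order_received :- oversize_item, backorder.]. New: order_received.
order_received first appears in round 4.

4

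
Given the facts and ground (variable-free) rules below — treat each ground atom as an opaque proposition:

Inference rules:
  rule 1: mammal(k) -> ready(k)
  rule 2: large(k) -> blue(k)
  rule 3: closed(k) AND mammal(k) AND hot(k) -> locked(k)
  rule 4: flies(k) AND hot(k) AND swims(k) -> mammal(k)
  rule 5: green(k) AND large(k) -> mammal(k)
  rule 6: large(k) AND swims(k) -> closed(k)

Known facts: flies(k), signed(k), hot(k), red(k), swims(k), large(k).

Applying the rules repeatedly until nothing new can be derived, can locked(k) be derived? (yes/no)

yes

Round 1: rule 2 [large(k) -> blue(k)]; rule 4 [flies(k) AND hot(k) AND swims(k) -> mammal(k)]; rule 6 [large(k) AND swims(k) -> closed(k)]. New: blue(k), mammal(k), closed(k).
Round 2: rule 1 [mammal(k) -> ready(k)]; rule 3 [closed(k) AND mammal(k) AND hot(k) -> locked(k)]. New: ready(k), locked(k).
locked(k) appears in round 2, so it is derivable.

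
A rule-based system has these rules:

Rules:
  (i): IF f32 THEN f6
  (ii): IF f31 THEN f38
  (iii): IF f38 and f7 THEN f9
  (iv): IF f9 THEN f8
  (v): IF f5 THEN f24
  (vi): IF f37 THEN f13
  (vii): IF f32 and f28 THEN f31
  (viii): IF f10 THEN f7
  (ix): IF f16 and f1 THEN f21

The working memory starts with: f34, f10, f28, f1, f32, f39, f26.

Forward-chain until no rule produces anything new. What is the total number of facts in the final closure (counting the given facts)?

Round 1 fires (i), (vii), (viii), giving f6, f31, f7.
Round 2 fires (ii), giving f38.
Round 3 fires (iii), giving f9.
Round 4 fires (iv), giving f8.
Closure: {f1, f10, f26, f28, f31, f32, f34, f38, f39, f6, f7, f8, f9} — 13 facts.

13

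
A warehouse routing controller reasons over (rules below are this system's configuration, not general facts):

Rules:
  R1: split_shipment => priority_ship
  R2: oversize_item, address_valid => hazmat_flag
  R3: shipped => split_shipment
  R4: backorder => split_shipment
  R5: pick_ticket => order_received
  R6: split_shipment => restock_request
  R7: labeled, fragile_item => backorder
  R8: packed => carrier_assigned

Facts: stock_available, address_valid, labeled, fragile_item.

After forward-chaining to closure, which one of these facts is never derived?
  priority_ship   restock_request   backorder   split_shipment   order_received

Round 1: R7 [labeled, fragile_item => backorder]. New: backorder.
Round 2: R4 [backorder => split_shipment]. New: split_shipment.
Round 3: R1 [split_shipment => priority_ship]; R6 [split_shipment => restock_request]. New: priority_ship, restock_request.
Derived: priority_ship (round 3), backorder (round 1), split_shipment (round 2), restock_request (round 3). order_received never appears in any round.

order_received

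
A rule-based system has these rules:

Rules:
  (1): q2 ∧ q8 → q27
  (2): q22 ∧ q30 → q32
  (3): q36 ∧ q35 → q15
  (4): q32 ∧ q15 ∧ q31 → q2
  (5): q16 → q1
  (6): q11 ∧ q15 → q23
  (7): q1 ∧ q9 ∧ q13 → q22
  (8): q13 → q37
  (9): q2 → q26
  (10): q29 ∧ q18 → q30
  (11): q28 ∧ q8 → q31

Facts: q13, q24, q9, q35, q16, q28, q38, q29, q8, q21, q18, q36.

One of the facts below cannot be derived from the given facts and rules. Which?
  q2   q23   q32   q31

Round 1 — (3), (5), (8), (10), (11), derive q15, q1, q37, q30, q31.
Round 2 — (7), derive q22.
Round 3 — (2), derive q32.
Round 4 — (4), derive q2.
Round 5 — (1), (9), derive q27, q26.
Derived: q2 (round 4), q31 (round 1), q32 (round 3). q23 never appears in any round.

q23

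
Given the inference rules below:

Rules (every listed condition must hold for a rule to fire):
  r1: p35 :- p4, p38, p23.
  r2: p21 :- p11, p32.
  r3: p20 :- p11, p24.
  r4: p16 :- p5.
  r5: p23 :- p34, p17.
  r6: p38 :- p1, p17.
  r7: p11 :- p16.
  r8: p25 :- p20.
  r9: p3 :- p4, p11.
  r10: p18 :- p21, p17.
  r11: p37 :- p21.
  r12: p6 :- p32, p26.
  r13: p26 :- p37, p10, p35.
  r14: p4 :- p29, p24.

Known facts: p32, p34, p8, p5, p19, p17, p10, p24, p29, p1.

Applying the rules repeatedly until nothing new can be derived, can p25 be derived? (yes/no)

yes

Round 1: r4 [p16 :- p5.]; r5 [p23 :- p34, p17.]; r6 [p38 :- p1, p17.]; r14 [p4 :- p29, p24.]. New: p16, p23, p38, p4.
Round 2: r1 [p35 :- p4, p38, p23.]; r7 [p11 :- p16.]. New: p35, p11.
Round 3: r2 [p21 :- p11, p32.]; r3 [p20 :- p11, p24.]; r9 [p3 :- p4, p11.]. New: p21, p20, p3.
Round 4: r8 [p25 :- p20.]; r10 [p18 :- p21, p17.]; r11 [p37 :- p21.]. New: p25, p18, p37.
Round 5: r13 [p26 :- p37, p10, p35.]. New: p26.
Round 6: r12 [p6 :- p32, p26.]. New: p6.
p25 appears in round 4, so it is derivable.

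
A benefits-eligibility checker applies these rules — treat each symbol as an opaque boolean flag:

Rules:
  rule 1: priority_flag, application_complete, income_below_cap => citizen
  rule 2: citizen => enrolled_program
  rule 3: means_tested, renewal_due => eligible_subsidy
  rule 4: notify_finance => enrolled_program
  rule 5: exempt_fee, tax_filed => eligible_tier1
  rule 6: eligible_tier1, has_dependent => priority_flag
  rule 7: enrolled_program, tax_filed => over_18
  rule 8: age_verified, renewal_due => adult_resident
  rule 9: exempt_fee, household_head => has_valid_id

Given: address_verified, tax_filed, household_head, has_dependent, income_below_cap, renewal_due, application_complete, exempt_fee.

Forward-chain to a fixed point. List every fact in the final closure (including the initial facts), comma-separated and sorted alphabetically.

Round 1 — rule 5, rule 9, derive eligible_tier1, has_valid_id.
Round 2 — rule 6, derive priority_flag.
Round 3 — rule 1, derive citizen.
Round 4 — rule 2, derive enrolled_program.
Round 5 — rule 7, derive over_18.

address_verified, application_complete, citizen, eligible_tier1, enrolled_program, exempt_fee, has_dependent, has_valid_id, household_head, income_below_cap, over_18, priority_flag, renewal_due, tax_filed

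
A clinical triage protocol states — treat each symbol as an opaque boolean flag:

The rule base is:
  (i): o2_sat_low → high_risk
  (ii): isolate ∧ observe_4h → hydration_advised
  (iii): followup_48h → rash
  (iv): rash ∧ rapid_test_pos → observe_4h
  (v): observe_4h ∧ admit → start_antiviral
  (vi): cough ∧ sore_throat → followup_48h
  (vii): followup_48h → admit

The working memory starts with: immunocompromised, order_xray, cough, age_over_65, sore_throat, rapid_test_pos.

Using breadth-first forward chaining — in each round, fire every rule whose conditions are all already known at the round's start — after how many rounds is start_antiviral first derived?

Round 1: (vi) [cough ∧ sore_throat → followup_48h]. Adds followup_48h.
Round 2: (iii) [followup_48h → rash]; (vii) [followup_48h → admit]. Adds rash, admit.
Round 3: (iv) [rash ∧ rapid_test_pos → observe_4h]. Adds observe_4h.
Round 4: (v) [observe_4h ∧ admit → start_antiviral]. Adds start_antiviral.
start_antiviral first appears in round 4.

4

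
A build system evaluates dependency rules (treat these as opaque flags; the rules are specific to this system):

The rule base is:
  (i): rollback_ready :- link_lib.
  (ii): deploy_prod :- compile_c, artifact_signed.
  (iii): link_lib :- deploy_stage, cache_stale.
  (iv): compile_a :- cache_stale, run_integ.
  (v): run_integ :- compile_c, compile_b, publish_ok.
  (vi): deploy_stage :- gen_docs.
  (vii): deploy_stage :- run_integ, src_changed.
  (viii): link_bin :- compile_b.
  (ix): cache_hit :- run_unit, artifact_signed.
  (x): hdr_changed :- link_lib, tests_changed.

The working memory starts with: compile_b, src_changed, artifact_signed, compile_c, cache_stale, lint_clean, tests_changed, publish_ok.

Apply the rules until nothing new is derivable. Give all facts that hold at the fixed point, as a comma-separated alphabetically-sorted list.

Round 1: (ii) [deploy_prod :- compile_c, artifact_signed.]; (v) [run_integ :- compile_c, compile_b, publish_ok.]; (viii) [link_bin :- compile_b.]. New: deploy_prod, run_integ, link_bin.
Round 2: (iv) [compile_a :- cache_stale, run_integ.]; (vii) [deploy_stage :- run_integ, src_changed.]. New: compile_a, deploy_stage.
Round 3: (iii) [link_lib :- deploy_stage, cache_stale.]. New: link_lib.
Round 4: (i) [rollback_ready :- link_lib.]; (x) [hdr_changed :- link_lib, tests_changed.]. New: rollback_ready, hdr_changed.

artifact_signed, cache_stale, compile_a, compile_b, compile_c, deploy_prod, deploy_stage, hdr_changed, link_bin, link_lib, lint_clean, publish_ok, rollback_ready, run_integ, src_changed, tests_changed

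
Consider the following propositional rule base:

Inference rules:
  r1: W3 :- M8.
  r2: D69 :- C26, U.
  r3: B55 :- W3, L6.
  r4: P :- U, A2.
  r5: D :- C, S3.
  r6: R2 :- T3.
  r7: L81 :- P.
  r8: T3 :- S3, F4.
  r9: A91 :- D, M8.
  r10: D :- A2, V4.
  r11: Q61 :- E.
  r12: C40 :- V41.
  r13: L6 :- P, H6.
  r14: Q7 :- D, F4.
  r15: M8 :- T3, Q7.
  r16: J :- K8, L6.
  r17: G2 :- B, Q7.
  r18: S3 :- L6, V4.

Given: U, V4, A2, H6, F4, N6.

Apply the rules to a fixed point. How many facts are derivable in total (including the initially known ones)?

Round 1 — r4, r10, derive P, D.
Round 2 — r7, r13, r14, derive L81, L6, Q7.
Round 3 — r18, derive S3.
Round 4 — r8, derive T3.
Round 5 — r6, r15, derive R2, M8.
Round 6 — r1, r9, derive W3, A91.
Round 7 — r3, derive B55.
Closure: {A2, A91, B55, D, F4, H6, L6, L81, M8, N6, P, Q7, R2, S3, T3, U, V4, W3} — 18 facts.

18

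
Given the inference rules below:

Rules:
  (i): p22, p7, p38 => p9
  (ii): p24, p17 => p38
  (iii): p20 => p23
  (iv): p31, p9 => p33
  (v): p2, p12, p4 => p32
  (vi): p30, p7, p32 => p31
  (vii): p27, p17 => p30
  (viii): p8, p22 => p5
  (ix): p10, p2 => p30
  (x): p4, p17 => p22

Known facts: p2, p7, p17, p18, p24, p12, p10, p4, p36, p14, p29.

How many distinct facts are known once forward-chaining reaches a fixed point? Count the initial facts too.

Round 1 fires (ii), (v), (ix), (x), giving p38, p32, p30, p22.
Round 2 fires (i), (vi), giving p9, p31.
Round 3 fires (iv), giving p33.
Closure: {p10, p12, p14, p17, p18, p2, p22, p24, p29, p30, p31, p32, p33, p36, p38, p4, p7, p9} — 18 facts.

18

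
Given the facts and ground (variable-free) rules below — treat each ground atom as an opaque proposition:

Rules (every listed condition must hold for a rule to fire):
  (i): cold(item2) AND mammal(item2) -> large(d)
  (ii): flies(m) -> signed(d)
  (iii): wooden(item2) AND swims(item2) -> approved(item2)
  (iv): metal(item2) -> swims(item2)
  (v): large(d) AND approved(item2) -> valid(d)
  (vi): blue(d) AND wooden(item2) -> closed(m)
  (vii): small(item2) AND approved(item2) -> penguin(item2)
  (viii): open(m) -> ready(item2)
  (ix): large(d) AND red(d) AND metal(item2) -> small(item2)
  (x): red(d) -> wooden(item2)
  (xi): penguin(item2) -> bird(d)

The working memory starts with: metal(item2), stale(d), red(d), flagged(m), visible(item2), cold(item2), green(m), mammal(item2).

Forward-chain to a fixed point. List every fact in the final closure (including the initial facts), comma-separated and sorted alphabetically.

approved(item2), bird(d), cold(item2), flagged(m), green(m), large(d), mammal(item2), metal(item2), penguin(item2), red(d), small(item2), stale(d), swims(item2), valid(d), visible(item2), wooden(item2)

Round 1 fires (i), (iv), (x), giving large(d), swims(item2), wooden(item2).
Round 2 fires (iii), (ix), giving approved(item2), small(item2).
Round 3 fires (v), (vii), giving valid(d), penguin(item2).
Round 4 fires (xi), giving bird(d).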